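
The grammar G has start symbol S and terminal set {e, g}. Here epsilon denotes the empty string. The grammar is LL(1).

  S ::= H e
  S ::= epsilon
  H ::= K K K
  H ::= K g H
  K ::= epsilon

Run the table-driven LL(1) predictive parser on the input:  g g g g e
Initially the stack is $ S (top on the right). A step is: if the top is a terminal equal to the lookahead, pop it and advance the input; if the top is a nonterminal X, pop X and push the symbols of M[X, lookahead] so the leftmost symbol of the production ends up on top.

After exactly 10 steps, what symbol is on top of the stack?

H

      Stack      Input        Action
   1  $ S        g g g g e $  expand S ::= H e
   2  $ e H      g g g g e $  expand H ::= K g H
   3  $ e H g K  g g g g e $  expand K ::= epsilon
   4  $ e H g    g g g g e $  match g
   5  $ e H      g g g e $    expand H ::= K g H
   6  $ e H g K  g g g e $    expand K ::= epsilon
   7  $ e H g    g g g e $    match g
   8  $ e H      g g e $      expand H ::= K g H
   9  $ e H g K  g g e $      expand K ::= epsilon
  10  $ e H g    g g e $      match g
Stack after step 10: $ e H (top = H).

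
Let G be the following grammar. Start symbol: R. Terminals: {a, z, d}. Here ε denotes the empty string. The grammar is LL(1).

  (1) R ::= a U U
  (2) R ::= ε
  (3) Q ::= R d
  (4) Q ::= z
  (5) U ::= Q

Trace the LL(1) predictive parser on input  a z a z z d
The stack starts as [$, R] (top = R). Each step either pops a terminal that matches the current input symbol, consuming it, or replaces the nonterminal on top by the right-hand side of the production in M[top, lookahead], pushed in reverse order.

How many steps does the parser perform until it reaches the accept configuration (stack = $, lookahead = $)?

      Stack      Input          Action
   1  $ R        a z a z z d $  expand R ::= a U U
   2  $ U U a    a z a z z d $  match a
   3  $ U U      z a z z d $    expand U ::= Q
   4  $ U Q      z a z z d $    expand Q ::= z
   5  $ U z      z a z z d $    match z
   6  $ U        a z z d $      expand U ::= Q
   7  $ Q        a z z d $      expand Q ::= R d
   8  $ d R      a z z d $      expand R ::= a U U
   9  $ d U U a  a z z d $      match a
  10  $ d U U    z z d $        expand U ::= Q
  11  $ d U Q    z z d $        expand Q ::= z
  12  $ d U z    z z d $        match z
  13  $ d U      z d $          expand U ::= Q
  14  $ d Q      z d $          expand Q ::= z
  15  $ d z      z d $          match z
  16  $ d        d $            match d
Accept reached after 16 steps.

16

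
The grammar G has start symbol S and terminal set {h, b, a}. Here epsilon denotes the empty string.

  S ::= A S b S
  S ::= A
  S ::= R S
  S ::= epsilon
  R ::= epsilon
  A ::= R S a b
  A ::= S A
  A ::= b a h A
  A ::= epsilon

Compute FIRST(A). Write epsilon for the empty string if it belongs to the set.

{epsilon, a, b}

FIRST(R) = {epsilon}
FIRST(S) = {epsilon, a, b}  (via A S b S, A, R S)
FIRST(A) = {epsilon, a, b}  (via R S a b, S A)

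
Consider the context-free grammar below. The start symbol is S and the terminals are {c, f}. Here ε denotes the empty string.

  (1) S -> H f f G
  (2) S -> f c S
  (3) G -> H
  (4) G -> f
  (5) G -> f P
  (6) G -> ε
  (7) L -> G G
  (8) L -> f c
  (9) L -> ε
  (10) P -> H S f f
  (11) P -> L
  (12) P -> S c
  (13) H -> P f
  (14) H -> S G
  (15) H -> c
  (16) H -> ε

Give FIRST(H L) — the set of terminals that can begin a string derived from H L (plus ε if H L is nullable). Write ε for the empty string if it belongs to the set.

{ε, c, f}

FIRST(S) = {c, f}  (via H f f G)
FIRST(G) = {ε, c, f}  (via H)
FIRST(L) = {ε, c, f}  (via G G)
FIRST(P) = {ε, c, f}  (via H S f f, L, S c)
FIRST(H) = {ε, c, f}  (via P f, S G)
FIRST(H L): take FIRST of each symbol in turn, carrying on past any symbol whose FIRST contains ε; result {ε, c, f}.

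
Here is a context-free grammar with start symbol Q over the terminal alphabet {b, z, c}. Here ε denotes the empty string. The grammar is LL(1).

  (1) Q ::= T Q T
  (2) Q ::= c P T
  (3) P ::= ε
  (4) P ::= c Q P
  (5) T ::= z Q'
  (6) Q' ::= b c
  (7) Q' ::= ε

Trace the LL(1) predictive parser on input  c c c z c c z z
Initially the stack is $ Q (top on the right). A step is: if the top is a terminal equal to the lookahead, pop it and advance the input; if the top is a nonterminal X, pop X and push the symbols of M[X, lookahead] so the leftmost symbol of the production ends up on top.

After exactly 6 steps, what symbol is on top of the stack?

step 1: stack=$ Q  input=c c c z c c z z $  — expand Q ::= c P T
step 2: stack=$ T P c  input=c c c z c c z z $  — match c
step 3: stack=$ T P  input=c c z c c z z $  — expand P ::= c Q P
step 4: stack=$ T P Q c  input=c c z c c z z $  — match c
step 5: stack=$ T P Q  input=c z c c z z $  — expand Q ::= c P T
step 6: stack=$ T P T P c  input=c z c c z z $  — match c
Stack after step 6: $ T P T P (top = P).

P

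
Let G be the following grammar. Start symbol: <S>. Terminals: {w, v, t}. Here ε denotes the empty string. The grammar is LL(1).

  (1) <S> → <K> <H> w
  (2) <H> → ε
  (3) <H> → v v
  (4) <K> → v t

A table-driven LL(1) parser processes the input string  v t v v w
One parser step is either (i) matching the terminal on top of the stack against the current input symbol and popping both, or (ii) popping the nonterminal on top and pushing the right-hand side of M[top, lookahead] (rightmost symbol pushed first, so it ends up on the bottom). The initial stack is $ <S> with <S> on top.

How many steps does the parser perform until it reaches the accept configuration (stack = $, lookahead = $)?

8

step 1: stack=$ <S>  input=v t v v w $  — expand <S> → <K> <H> w
step 2: stack=$ w <H> <K>  input=v t v v w $  — expand <K> → v t
step 3: stack=$ w <H> t v  input=v t v v w $  — match v
step 4: stack=$ w <H> t  input=t v v w $  — match t
step 5: stack=$ w <H>  input=v v w $  — expand <H> → v v
step 6: stack=$ w v v  input=v v w $  — match v
step 7: stack=$ w v  input=v w $  — match v
step 8: stack=$ w  input=w $  — match w
Accept reached after 8 steps.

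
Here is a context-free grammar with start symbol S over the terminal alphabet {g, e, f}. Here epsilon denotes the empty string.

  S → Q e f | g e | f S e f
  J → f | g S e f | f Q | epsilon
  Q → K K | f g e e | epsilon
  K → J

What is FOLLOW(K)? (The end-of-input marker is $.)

FIRST(J): from J→f we get {f}; from J→g S e f we get {g}; from J→f Q we get {f}; from J→epsilon we get {epsilon}. So FIRST(J) = {epsilon, f, g}.
FIRST(K): from K→J we get {epsilon, f, g}. So FIRST(K) = {epsilon, f, g}.
FIRST(Q): from Q→K K we get {epsilon, f, g}; from Q→f g e e we get {f}; from Q→epsilon we get {epsilon}. So FIRST(Q) = {epsilon, f, g}.
FIRST(S): from S→Q e f we get {e, f, g}; from S→g e we get {g}; from S→f S e f we get {f}. So FIRST(S) = {e, f, g}.
FOLLOW(S) includes $ since S is the start symbol.
FOLLOW(S): in S→f S e f, S is followed by e f with FIRST {e}; in J→g S e f, S is followed by e f with FIRST {e}. Thus FOLLOW(S) = {$, e}.
FOLLOW(J): in K→J, the suffix after J is empty, so FOLLOW(J) ⊇ FOLLOW(K) = {e, f, g}. Thus FOLLOW(J) = {e, f, g}.
FOLLOW(Q): in S→Q e f, Q is followed by e f with FIRST {e}; in J→f Q, the suffix after Q is empty, so FOLLOW(Q) ⊇ FOLLOW(J) = {e, f, g}. Thus FOLLOW(Q) = {e, f, g}.
FOLLOW(K): in Q→K K (occurrence 1), K is followed by K with FIRST {epsilon, f, g}; in Q→K K (occurrence 1), the suffix after K is nullable, so FOLLOW(K) ⊇ FOLLOW(Q) = {e, f, g}; in Q→K K (occurrence 2), the suffix after K is empty, so FOLLOW(K) ⊇ FOLLOW(Q) = {e, f, g}. Thus FOLLOW(K) = {e, f, g}.

{e, f, g}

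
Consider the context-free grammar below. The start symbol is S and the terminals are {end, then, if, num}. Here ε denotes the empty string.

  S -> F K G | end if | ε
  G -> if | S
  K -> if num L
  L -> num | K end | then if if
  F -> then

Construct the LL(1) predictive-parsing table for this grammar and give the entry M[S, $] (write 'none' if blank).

FIRST(K): from K->if num L we get {if}. So FIRST(K) = {if}.
FIRST(F): from F->then we get {then}. So FIRST(F) = {then}.
FIRST(S): from S->F K G we get {then}; from S->end if we get {end}; from S->ε we get {ε}. So FIRST(S) = {ε, end, then}.
FIRST(L): from L->num we get {num}; from L->K end we get {if}; from L->then if if we get {then}. So FIRST(L) = {if, num, then}.
FIRST(G): from G->if we get {if}; from G->S we get {ε, end, then}. So FIRST(G) = {ε, end, if, then}.
FOLLOW(S) includes $ since S is the start symbol.
FOLLOW(S): in G->S, the suffix after S is empty, so FOLLOW(S) ⊇ FOLLOW(G) = {$}. Thus FOLLOW(S) = {$}.
FOLLOW(G): in S->F K G, the suffix after G is empty, so FOLLOW(G) ⊇ FOLLOW(S) = {$}. Thus FOLLOW(G) = {$}.
For S -> F K G: FIRST(F K G) = {then}, so it goes in M[S, t] for t ∈ {then}.
For S -> end if: FIRST(end if) = {end}, so it goes in M[S, t] for t ∈ {end}.
For S -> ε: FIRST(ε) = {ε}, so it goes in M[S, t] for t ∈ {}; since ε ∈ FIRST, also for every t ∈ FOLLOW(S) = {$}.

S -> ε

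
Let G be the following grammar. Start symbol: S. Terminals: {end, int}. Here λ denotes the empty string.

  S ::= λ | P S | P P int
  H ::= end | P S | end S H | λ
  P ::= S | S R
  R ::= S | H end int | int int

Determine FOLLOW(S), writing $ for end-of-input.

FIRST(S) = {λ, end, int}  (via P S, P P int)
FIRST(H) = {λ, end, int}  (via P S)
FIRST(R) = {λ, end, int}  (via S, H end int)
FIRST(P) = {λ, end, int}  (via S, S R)
FOLLOW(S) includes $ since S is the start symbol.
FOLLOW(H): in H::=end S H, the suffix after H is empty (adds nothing new); in R::=H end int, H is followed by end int with FIRST {end}. Thus FOLLOW(H) = {end}.
FOLLOW(S): in S::=P S, the suffix after S is empty (adds nothing new); in H::=P S, the suffix after S is empty, so FOLLOW(S) ⊇ FOLLOW(H) = {end}; in H::=end S H, S is followed by H with FIRST {λ, end, int}; in H::=end S H, the suffix after S is nullable, so FOLLOW(S) ⊇ FOLLOW(H) = {end}; in P::=S, the suffix after S is empty, so FOLLOW(S) ⊇ FOLLOW(P) = {$, end, int}; in P::=S R, S is followed by R with FIRST {λ, end, int}; in P::=S R, the suffix after S is nullable, so FOLLOW(S) ⊇ FOLLOW(P) = {$, end, int}; in R::=S, the suffix after S is empty, so FOLLOW(S) ⊇ FOLLOW(R) = {$, end, int}. Thus FOLLOW(S) = {$, end, int}.
FOLLOW(P): in S::=P S, P is followed by S with FIRST {λ, end, int}; in S::=P S, the suffix after P is nullable, so FOLLOW(P) ⊇ FOLLOW(S) = {$, end, int}; in S::=P P int (occurrence 1), P is followed by P int with FIRST {end, int}; in S::=P P int (occurrence 2), P is followed by int with FIRST {int}; in H::=P S, P is followed by S with FIRST {λ, end, int}; in H::=P S, the suffix after P is nullable, so FOLLOW(P) ⊇ FOLLOW(H) = {end}. Thus FOLLOW(P) = {$, end, int}.
FOLLOW(R): in P::=S R, the suffix after R is empty, so FOLLOW(R) ⊇ FOLLOW(P) = {$, end, int}. Thus FOLLOW(R) = {$, end, int}.

{$, end, int}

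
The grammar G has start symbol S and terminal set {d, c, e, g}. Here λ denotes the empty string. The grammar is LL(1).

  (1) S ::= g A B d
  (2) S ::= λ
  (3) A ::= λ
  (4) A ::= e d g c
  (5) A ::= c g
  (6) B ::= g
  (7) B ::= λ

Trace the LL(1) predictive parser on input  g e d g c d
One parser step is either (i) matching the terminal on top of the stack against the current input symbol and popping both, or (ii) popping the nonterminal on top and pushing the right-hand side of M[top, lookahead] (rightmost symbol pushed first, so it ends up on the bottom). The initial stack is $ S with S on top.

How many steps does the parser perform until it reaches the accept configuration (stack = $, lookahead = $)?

9

     Stack          Input          Action
  1  $ S            g e d g c d $  expand S ::= g A B d
  2  $ d B A g      g e d g c d $  match g
  3  $ d B A        e d g c d $    expand A ::= e d g c
  4  $ d B c g d e  e d g c d $    match e
  5  $ d B c g d    d g c d $      match d
  6  $ d B c g      g c d $        match g
  7  $ d B c        c d $          match c
  8  $ d B          d $            expand B ::= λ
  9  $ d            d $            match d
Accept reached after 9 steps.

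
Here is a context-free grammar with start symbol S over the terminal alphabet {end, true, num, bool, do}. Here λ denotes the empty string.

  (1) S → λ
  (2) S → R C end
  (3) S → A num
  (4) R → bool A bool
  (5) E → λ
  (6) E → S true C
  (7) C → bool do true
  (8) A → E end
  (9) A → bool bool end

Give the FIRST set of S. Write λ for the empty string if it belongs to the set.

FIRST(R): from R→bool A bool we get {bool}. So FIRST(R) = {bool}.
FIRST(C): from C→bool do true we get {bool}. So FIRST(C) = {bool}.
FIRST(S): from S→λ we get {λ}; from S→R C end we get {bool}; from S→A num we get {bool, end, true}. So FIRST(S) = {λ, bool, end, true}.
FIRST(E): from E→λ we get {λ}; from E→S true C we get {bool, end, true}. So FIRST(E) = {λ, bool, end, true}.
FIRST(A): from A→E end we get {bool, end, true}; from A→bool bool end we get {bool}. So FIRST(A) = {bool, end, true}.

{λ, bool, end, true}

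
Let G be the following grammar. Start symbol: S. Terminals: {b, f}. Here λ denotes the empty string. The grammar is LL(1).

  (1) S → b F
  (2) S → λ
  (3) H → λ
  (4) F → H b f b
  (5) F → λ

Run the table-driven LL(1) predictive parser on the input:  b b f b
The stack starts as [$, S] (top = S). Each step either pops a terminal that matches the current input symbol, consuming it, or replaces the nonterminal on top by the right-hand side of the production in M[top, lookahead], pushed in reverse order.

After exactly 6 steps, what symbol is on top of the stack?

     Stack      Input      Action
  1  $ S        b b f b $  expand S → b F
  2  $ F b      b b f b $  match b
  3  $ F        b f b $    expand F → H b f b
  4  $ b f b H  b f b $    expand H → λ
  5  $ b f b    b f b $    match b
  6  $ b f      f b $      match f
Stack after step 6: $ b (top = b).

b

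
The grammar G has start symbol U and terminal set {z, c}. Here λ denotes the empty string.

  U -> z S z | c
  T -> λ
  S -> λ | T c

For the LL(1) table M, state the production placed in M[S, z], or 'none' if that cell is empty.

FIRST(U): from U->z S z we get {z}; from U->c we get {c}. So FIRST(U) = {c, z}.
FIRST(T): from T->λ we get {λ}. So FIRST(T) = {λ}.
FIRST(S): from S->λ we get {λ}; from S->T c we get {c}. So FIRST(S) = {λ, c}.
FOLLOW(U) includes $ since U is the start symbol.
FOLLOW(S): in U->z S z, S is followed by z with FIRST {z}. Thus FOLLOW(S) = {z}.
For S -> λ: FIRST(λ) = {λ}, so it goes in M[S, t] for t ∈ {}; since λ ∈ FIRST, also for every t ∈ FOLLOW(S) = {z}.
For S -> T c: FIRST(T c) = {c}, so it goes in M[S, t] for t ∈ {c}.

S -> λ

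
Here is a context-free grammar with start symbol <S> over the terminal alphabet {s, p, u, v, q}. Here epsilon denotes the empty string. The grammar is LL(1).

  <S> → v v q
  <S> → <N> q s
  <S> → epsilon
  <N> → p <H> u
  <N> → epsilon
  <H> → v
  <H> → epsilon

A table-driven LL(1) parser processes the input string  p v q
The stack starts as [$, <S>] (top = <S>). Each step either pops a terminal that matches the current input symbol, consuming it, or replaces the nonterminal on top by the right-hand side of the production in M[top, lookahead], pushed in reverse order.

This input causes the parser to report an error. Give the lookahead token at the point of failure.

step 1: stack=$ <S>  input=p v q $  — expand <S> → <N> q s
step 2: stack=$ s q <N>  input=p v q $  — expand <N> → p <H> u
step 3: stack=$ s q u <H> p  input=p v q $  — match p
step 4: stack=$ s q u <H>  input=v q $  — expand <H> → v
step 5: stack=$ s q u v  input=v q $  — match v
step 6: stack=$ s q u  input=q $  — error: top is terminal u but lookahead is q

q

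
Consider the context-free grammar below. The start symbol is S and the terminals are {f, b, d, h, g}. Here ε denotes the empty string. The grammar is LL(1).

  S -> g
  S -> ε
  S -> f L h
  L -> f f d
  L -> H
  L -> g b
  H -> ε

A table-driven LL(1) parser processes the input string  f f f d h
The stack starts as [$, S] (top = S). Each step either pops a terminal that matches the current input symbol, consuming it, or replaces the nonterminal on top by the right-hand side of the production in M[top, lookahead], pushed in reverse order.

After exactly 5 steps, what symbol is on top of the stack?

step 1: stack=$ S  input=f f f d h $  — expand S -> f L h
step 2: stack=$ h L f  input=f f f d h $  — match f
step 3: stack=$ h L  input=f f d h $  — expand L -> f f d
step 4: stack=$ h d f f  input=f f d h $  — match f
step 5: stack=$ h d f  input=f d h $  — match f
Stack after step 5: $ h d (top = d).

d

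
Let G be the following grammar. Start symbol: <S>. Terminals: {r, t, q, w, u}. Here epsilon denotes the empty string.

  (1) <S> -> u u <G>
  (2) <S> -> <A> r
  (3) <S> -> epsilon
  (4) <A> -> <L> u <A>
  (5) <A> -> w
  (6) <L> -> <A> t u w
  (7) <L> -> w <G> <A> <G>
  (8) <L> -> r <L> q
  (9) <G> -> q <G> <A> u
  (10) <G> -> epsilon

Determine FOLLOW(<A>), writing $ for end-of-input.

FIRST(<G>): from <G>->q <G> <A> u we get {q}; from <G>->epsilon we get {epsilon}. So FIRST(<G>) = {epsilon, q}.
FIRST(<S>): from <S>->u u <G> we get {u}; from <S>-><A> r we get {r, w}; from <S>->epsilon we get {epsilon}. So FIRST(<S>) = {epsilon, r, u, w}.
FIRST(<A>): from <A>-><L> u <A> we get {r, w}; from <A>->w we get {w}. So FIRST(<A>) = {r, w}.
FIRST(<L>): from <L>-><A> t u w we get {r, w}; from <L>->w <G> <A> <G> we get {w}; from <L>->r <L> q we get {r}. So FIRST(<L>) = {r, w}.
FOLLOW(<S>) includes $ since <S> is the start symbol.
FOLLOW(<S>): <S> appears on no right-hand side. Thus FOLLOW(<S>) = {$}.
FOLLOW(<L>): in <A>-><L> u <A>, <L> is followed by u <A> with FIRST {u}; in <L>->r <L> q, <L> is followed by q with FIRST {q}. Thus FOLLOW(<L>) = {q, u}.
FOLLOW(<A>): in <S>-><A> r, <A> is followed by r with FIRST {r}; in <A>-><L> u <A>, the suffix after <A> is empty (adds nothing new); in <L>-><A> t u w, <A> is followed by t u w with FIRST {t}; in <L>->w <G> <A> <G>, <A> is followed by <G> with FIRST {epsilon, q}; in <L>->w <G> <A> <G>, the suffix after <A> is nullable, so FOLLOW(<A>) ⊇ FOLLOW(<L>) = {q, u}; in <G>->q <G> <A> u, <A> is followed by u with FIRST {u}. Thus FOLLOW(<A>) = {q, r, t, u}.
FOLLOW(<G>): in <S>->u u <G>, the suffix after <G> is empty, so FOLLOW(<G>) ⊇ FOLLOW(<S>) = {$}; in <L>->w <G> <A> <G> (occurrence 1), <G> is followed by <A> <G> with FIRST {r, w}; in <L>->w <G> <A> <G> (occurrence 2), the suffix after <G> is empty, so FOLLOW(<G>) ⊇ FOLLOW(<L>) = {q, u}; in <G>->q <G> <A> u, <G> is followed by <A> u with FIRST {r, w}. Thus FOLLOW(<G>) = {$, q, r, u, w}.

{q, r, t, u}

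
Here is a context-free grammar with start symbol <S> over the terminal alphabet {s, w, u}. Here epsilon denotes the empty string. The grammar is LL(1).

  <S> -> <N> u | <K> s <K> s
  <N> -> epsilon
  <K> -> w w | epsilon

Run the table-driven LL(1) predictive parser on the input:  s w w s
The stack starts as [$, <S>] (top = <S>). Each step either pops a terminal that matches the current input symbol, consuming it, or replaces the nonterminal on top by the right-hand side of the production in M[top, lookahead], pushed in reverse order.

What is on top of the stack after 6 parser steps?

     Stack          Input      Action
  1  $ <S>          s w w s $  expand <S> -> <K> s <K> s
  2  $ s <K> s <K>  s w w s $  expand <K> -> epsilon
  3  $ s <K> s      s w w s $  match s
  4  $ s <K>        w w s $    expand <K> -> w w
  5  $ s w w        w w s $    match w
  6  $ s w          w s $      match w
Stack after step 6: $ s (top = s).

s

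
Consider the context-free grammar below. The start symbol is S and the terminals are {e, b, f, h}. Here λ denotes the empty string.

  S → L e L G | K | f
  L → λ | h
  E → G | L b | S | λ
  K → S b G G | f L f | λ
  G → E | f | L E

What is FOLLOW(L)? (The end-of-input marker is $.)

{$, b, e, f, h}

FIRST(L): from L→λ we get {λ}; from L→h we get {h}. So FIRST(L) = {λ, h}.
FIRST(S): from S→L e L G we get {e, h}; from S→K we get {λ, b, e, f, h}; from S→f we get {f}. So FIRST(S) = {λ, b, e, f, h}.
FIRST(K): from K→S b G G we get {b, e, f, h}; from K→f L f we get {f}; from K→λ we get {λ}. So FIRST(K) = {λ, b, e, f, h}.
FIRST(E): from E→G we get {λ, b, e, f, h}; from E→L b we get {b, h}; from E→S we get {λ, b, e, f, h}; from E→λ we get {λ}. So FIRST(E) = {λ, b, e, f, h}.
FIRST(G): from G→E we get {λ, b, e, f, h}; from G→f we get {f}; from G→L E we get {λ, b, e, f, h}. So FIRST(G) = {λ, b, e, f, h}.
FOLLOW(S) includes $ since S is the start symbol.
FOLLOW(S): in E→S, the suffix after S is empty, so FOLLOW(S) ⊇ FOLLOW(E) = {$, b, e, f, h}; in K→S b G G, S is followed by b G G with FIRST {b}. Thus FOLLOW(S) = {$, b, e, f, h}.
FOLLOW(K): in S→K, the suffix after K is empty, so FOLLOW(K) ⊇ FOLLOW(S) = {$, b, e, f, h}. Thus FOLLOW(K) = {$, b, e, f, h}.
FOLLOW(L): in S→L e L G (occurrence 1), L is followed by e L G with FIRST {e}; in S→L e L G (occurrence 2), L is followed by G with FIRST {λ, b, e, f, h}; in S→L e L G (occurrence 2), the suffix after L is nullable, so FOLLOW(L) ⊇ FOLLOW(S) = {$, b, e, f, h}; in E→L b, L is followed by b with FIRST {b}; in K→f L f, L is followed by f with FIRST {f}; in G→L E, L is followed by E with FIRST {λ, b, e, f, h}; in G→L E, the suffix after L is nullable, so FOLLOW(L) ⊇ FOLLOW(G) = {$, b, e, f, h}. Thus FOLLOW(L) = {$, b, e, f, h}.
FOLLOW(E): in G→E, the suffix after E is empty, so FOLLOW(E) ⊇ FOLLOW(G) = {$, b, e, f, h}; in G→L E, the suffix after E is empty, so FOLLOW(E) ⊇ FOLLOW(G) = {$, b, e, f, h}. Thus FOLLOW(E) = {$, b, e, f, h}.
FOLLOW(G): in S→L e L G, the suffix after G is empty, so FOLLOW(G) ⊇ FOLLOW(S) = {$, b, e, f, h}; in E→G, the suffix after G is empty, so FOLLOW(G) ⊇ FOLLOW(E) = {$, b, e, f, h}; in K→S b G G (occurrence 1), G is followed by G with FIRST {λ, b, e, f, h}; in K→S b G G (occurrence 1), the suffix after G is nullable, so FOLLOW(G) ⊇ FOLLOW(K) = {$, b, e, f, h}; in K→S b G G (occurrence 2), the suffix after G is empty, so FOLLOW(G) ⊇ FOLLOW(K) = {$, b, e, f, h}. Thus FOLLOW(G) = {$, b, e, f, h}.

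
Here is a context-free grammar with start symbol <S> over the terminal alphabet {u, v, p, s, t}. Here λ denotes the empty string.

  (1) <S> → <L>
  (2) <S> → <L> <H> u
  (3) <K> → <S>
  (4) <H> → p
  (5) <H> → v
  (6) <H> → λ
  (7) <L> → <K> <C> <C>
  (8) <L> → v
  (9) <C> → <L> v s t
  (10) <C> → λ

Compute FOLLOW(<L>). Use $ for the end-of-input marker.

{$, p, u, v}

FIRST(<H>) = {λ, p, v}
FIRST(<S>) = {v}  (via <L>, <L> <H> u)
FIRST(<K>) = {v}  (via <S>)
FIRST(<L>) = {v}  (via <K> <C> <C>)
FIRST(<C>) = {λ, v}  (via <L> v s t)
FOLLOW(<S>) includes $ since <S> is the start symbol.
FOLLOW(<H>): in <S>→<L> <H> u, <H> is followed by u with FIRST {u}. Thus FOLLOW(<H>) = {u}.
FOLLOW(<S>): in <K>→<S>, the suffix after <S> is empty, so FOLLOW(<S>) ⊇ FOLLOW(<K>) = {$, p, u, v}. Thus FOLLOW(<S>) = {$, p, u, v}.
FOLLOW(<L>): in <S>→<L>, the suffix after <L> is empty, so FOLLOW(<L>) ⊇ FOLLOW(<S>) = {$, p, u, v}; in <S>→<L> <H> u, <L> is followed by <H> u with FIRST {p, u, v}; in <C>→<L> v s t, <L> is followed by v s t with FIRST {v}. Thus FOLLOW(<L>) = {$, p, u, v}.
FOLLOW(<K>): in <L>→<K> <C> <C>, <K> is followed by <C> <C> with FIRST {λ, v}; in <L>→<K> <C> <C>, the suffix after <K> is nullable, so FOLLOW(<K>) ⊇ FOLLOW(<L>) = {$, p, u, v}. Thus FOLLOW(<K>) = {$, p, u, v}.
FOLLOW(<C>): in <L>→<K> <C> <C> (occurrence 1), <C> is followed by <C> with FIRST {λ, v}; in <L>→<K> <C> <C> (occurrence 1), the suffix after <C> is nullable, so FOLLOW(<C>) ⊇ FOLLOW(<L>) = {$, p, u, v}; in <L>→<K> <C> <C> (occurrence 2), the suffix after <C> is empty, so FOLLOW(<C>) ⊇ FOLLOW(<L>) = {$, p, u, v}. Thus FOLLOW(<C>) = {$, p, u, v}.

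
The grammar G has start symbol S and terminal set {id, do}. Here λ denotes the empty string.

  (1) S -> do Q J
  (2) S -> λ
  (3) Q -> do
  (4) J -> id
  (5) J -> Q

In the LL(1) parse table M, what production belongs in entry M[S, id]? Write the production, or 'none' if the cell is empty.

none

FIRST(S): from S->do Q J we get {do}; from S->λ we get {λ}. So FIRST(S) = {λ, do}.
FIRST(Q): from Q->do we get {do}. So FIRST(Q) = {do}.
FIRST(J): from J->id we get {id}; from J->Q we get {do}. So FIRST(J) = {do, id}.
FOLLOW(S) includes $ since S is the start symbol.
FOLLOW(S): S appears on no right-hand side. Thus FOLLOW(S) = {$}.
For S -> do Q J: FIRST(do Q J) = {do}, so it goes in M[S, t] for t ∈ {do}.
For S -> λ: FIRST(λ) = {λ}, so it goes in M[S, t] for t ∈ {}; since λ ∈ FIRST, also for every t ∈ FOLLOW(S) = {$}.
None of these place a production in M[S, id].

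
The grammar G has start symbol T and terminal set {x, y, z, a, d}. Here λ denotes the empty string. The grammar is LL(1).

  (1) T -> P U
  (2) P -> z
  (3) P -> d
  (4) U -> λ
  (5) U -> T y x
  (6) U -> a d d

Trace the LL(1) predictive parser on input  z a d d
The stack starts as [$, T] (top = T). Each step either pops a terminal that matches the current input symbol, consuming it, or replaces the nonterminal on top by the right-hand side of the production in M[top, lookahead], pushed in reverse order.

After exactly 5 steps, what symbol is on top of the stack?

d

     Stack    Input      Action
  1  $ T      z a d d $  expand T -> P U
  2  $ U P    z a d d $  expand P -> z
  3  $ U z    z a d d $  match z
  4  $ U      a d d $    expand U -> a d d
  5  $ d d a  a d d $    match a
Stack after step 5: $ d d (top = d).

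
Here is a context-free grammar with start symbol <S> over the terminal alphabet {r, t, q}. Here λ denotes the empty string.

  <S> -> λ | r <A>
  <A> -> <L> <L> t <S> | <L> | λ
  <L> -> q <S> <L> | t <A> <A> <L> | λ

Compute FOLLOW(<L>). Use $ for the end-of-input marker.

FIRST(<S>) = {λ, r}
FIRST(<L>) = {λ, q, t}
FIRST(<A>) = {λ, q, t}  (via <L> <L> t <S>, <L>)
FOLLOW(<S>) includes $ since <S> is the start symbol.
FOLLOW(<S>): in <A>-><L> <L> t <S>, the suffix after <S> is empty, so FOLLOW(<S>) ⊇ FOLLOW(<A>) = {$, q, t}; in <L>->q <S> <L>, <S> is followed by <L> with FIRST {λ, q, t}; in <L>->q <S> <L>, the suffix after <S> is nullable, so FOLLOW(<S>) ⊇ FOLLOW(<L>) = {$, q, t}. Thus FOLLOW(<S>) = {$, q, t}.
FOLLOW(<A>): in <S>->r <A>, the suffix after <A> is empty, so FOLLOW(<A>) ⊇ FOLLOW(<S>) = {$, q, t}; in <L>->t <A> <A> <L> (occurrence 1), <A> is followed by <A> <L> with FIRST {λ, q, t}; in <L>->t <A> <A> <L> (occurrence 1), the suffix after <A> is nullable, so FOLLOW(<A>) ⊇ FOLLOW(<L>) = {$, q, t}; in <L>->t <A> <A> <L> (occurrence 2), <A> is followed by <L> with FIRST {λ, q, t}; in <L>->t <A> <A> <L> (occurrence 2), the suffix after <A> is nullable, so FOLLOW(<A>) ⊇ FOLLOW(<L>) = {$, q, t}. Thus FOLLOW(<A>) = {$, q, t}.
FOLLOW(<L>): in <A>-><L> <L> t <S> (occurrence 1), <L> is followed by <L> t <S> with FIRST {q, t}; in <A>-><L> <L> t <S> (occurrence 2), <L> is followed by t <S> with FIRST {t}; in <A>-><L>, the suffix after <L> is empty, so FOLLOW(<L>) ⊇ FOLLOW(<A>) = {$, q, t}; in <L>->q <S> <L>, the suffix after <L> is empty (adds nothing new); in <L>->t <A> <A> <L>, the suffix after <L> is empty (adds nothing new). Thus FOLLOW(<L>) = {$, q, t}.

{$, q, t}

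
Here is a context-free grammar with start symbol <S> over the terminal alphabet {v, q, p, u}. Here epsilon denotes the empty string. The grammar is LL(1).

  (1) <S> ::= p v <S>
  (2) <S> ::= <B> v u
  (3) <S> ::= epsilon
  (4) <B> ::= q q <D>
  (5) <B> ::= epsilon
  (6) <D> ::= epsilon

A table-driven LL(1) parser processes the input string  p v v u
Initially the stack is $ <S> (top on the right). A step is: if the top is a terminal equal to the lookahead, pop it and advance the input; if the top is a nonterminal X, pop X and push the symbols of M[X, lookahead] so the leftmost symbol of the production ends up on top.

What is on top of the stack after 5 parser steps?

     Stack      Input      Action
  1  $ <S>      p v v u $  expand <S> ::= p v <S>
  2  $ <S> v p  p v v u $  match p
  3  $ <S> v    v v u $    match v
  4  $ <S>      v u $      expand <S> ::= <B> v u
  5  $ u v <B>  v u $      expand <B> ::= epsilon
Stack after step 5: $ u v (top = v).

v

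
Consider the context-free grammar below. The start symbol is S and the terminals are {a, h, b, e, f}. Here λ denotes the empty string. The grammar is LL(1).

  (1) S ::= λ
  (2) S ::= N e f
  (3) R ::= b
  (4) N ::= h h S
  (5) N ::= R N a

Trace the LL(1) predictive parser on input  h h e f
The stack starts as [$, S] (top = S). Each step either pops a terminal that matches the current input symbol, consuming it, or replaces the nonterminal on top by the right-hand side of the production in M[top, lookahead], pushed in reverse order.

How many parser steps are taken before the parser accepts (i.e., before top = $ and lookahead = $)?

7

     Stack        Input      Action
  1  $ S          h h e f $  expand S ::= N e f
  2  $ f e N      h h e f $  expand N ::= h h S
  3  $ f e S h h  h h e f $  match h
  4  $ f e S h    h e f $    match h
  5  $ f e S      e f $      expand S ::= λ
  6  $ f e        e f $      match e
  7  $ f          f $        match f
Accept reached after 7 steps.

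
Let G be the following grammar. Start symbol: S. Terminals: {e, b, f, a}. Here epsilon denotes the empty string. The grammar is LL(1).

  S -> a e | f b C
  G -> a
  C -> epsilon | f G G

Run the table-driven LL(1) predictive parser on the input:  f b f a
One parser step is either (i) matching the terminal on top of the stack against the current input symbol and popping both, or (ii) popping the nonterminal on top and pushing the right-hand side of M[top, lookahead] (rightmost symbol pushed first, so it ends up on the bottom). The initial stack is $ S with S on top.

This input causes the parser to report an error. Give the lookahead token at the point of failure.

$

     Stack    Input      Action
  1  $ S      f b f a $  expand S -> f b C
  2  $ C b f  f b f a $  match f
  3  $ C b    b f a $    match b
  4  $ C      f a $      expand C -> f G G
  5  $ G G f  f a $      match f
  6  $ G G    a $        expand G -> a
  7  $ G a    a $        match a
  8  $ G      $          error: M[G, $] is empty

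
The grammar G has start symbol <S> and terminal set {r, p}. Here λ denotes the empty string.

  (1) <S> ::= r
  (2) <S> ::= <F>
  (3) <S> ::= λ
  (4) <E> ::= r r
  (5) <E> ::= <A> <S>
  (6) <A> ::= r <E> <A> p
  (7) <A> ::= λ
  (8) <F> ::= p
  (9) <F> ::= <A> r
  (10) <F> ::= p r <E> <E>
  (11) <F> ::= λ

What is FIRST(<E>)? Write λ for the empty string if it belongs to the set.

{λ, p, r}

FIRST(<A>): from <A>::=r <E> <A> p we get {r}; from <A>::=λ we get {λ}. So FIRST(<A>) = {λ, r}.
FIRST(<F>): from <F>::=p we get {p}; from <F>::=<A> r we get {r}; from <F>::=p r <E> <E> we get {p}; from <F>::=λ we get {λ}. So FIRST(<F>) = {λ, p, r}.
FIRST(<S>): from <S>::=r we get {r}; from <S>::=<F> we get {λ, p, r}; from <S>::=λ we get {λ}. So FIRST(<S>) = {λ, p, r}.
FIRST(<E>): from <E>::=r r we get {r}; from <E>::=<A> <S> we get {λ, p, r}. So FIRST(<E>) = {λ, p, r}.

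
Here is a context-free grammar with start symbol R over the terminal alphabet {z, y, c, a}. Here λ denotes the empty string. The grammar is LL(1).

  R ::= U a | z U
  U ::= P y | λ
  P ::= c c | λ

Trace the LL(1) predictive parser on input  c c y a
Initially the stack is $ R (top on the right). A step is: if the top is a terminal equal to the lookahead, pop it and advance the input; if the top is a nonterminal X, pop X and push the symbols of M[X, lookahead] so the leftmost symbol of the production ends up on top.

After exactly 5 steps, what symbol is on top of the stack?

y

     Stack      Input      Action
  1  $ R        c c y a $  expand R ::= U a
  2  $ a U      c c y a $  expand U ::= P y
  3  $ a y P    c c y a $  expand P ::= c c
  4  $ a y c c  c c y a $  match c
  5  $ a y c    c y a $    match c
Stack after step 5: $ a y (top = y).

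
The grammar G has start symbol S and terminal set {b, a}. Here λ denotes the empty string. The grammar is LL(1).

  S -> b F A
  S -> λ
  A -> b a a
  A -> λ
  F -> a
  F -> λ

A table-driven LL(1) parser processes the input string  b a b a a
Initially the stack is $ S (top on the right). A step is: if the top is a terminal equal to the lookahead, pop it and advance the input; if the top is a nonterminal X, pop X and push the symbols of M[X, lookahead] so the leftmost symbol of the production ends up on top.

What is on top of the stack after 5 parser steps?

     Stack    Input        Action
  1  $ S      b a b a a $  expand S -> b F A
  2  $ A F b  b a b a a $  match b
  3  $ A F    a b a a $    expand F -> a
  4  $ A a    a b a a $    match a
  5  $ A      b a a $      expand A -> b a a
Stack after step 5: $ a a b (top = b).

b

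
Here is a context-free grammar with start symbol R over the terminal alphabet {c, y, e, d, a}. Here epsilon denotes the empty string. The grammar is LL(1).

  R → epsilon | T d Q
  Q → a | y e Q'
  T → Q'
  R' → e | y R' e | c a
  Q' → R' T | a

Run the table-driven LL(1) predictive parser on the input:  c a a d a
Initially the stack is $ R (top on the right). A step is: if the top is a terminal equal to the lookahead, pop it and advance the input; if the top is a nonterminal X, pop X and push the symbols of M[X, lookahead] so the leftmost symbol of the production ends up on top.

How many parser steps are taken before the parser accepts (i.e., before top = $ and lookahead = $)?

      Stack        Input        Action
   1  $ R          c a a d a $  expand R → T d Q
   2  $ Q d T      c a a d a $  expand T → Q'
   3  $ Q d Q'     c a a d a $  expand Q' → R' T
   4  $ Q d T R'   c a a d a $  expand R' → c a
   5  $ Q d T a c  c a a d a $  match c
   6  $ Q d T a    a a d a $    match a
   7  $ Q d T      a d a $      expand T → Q'
   8  $ Q d Q'     a d a $      expand Q' → a
   9  $ Q d a      a d a $      match a
  10  $ Q d        d a $        match d
  11  $ Q          a $          expand Q → a
  12  $ a          a $          match a
Accept reached after 12 steps.

12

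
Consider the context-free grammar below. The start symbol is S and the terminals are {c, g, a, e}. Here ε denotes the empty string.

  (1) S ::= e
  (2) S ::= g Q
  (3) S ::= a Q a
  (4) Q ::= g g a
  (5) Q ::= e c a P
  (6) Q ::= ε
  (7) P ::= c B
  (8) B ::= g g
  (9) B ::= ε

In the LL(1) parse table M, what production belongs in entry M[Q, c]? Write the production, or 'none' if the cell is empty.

none

FIRST(S) = {a, e, g}
FIRST(Q) = {ε, e, g}
FIRST(P) = {c}
FIRST(B) = {ε, g}
FOLLOW(S) includes $ since S is the start symbol.
FOLLOW(S): S appears on no right-hand side. Thus FOLLOW(S) = {$}.
FOLLOW(Q): in S::=g Q, the suffix after Q is empty, so FOLLOW(Q) ⊇ FOLLOW(S) = {$}; in S::=a Q a, Q is followed by a with FIRST {a}. Thus FOLLOW(Q) = {$, a}.
For Q ::= g g a: FIRST(g g a) = {g}, so it goes in M[Q, t] for t ∈ {g}.
For Q ::= e c a P: FIRST(e c a P) = {e}, so it goes in M[Q, t] for t ∈ {e}.
For Q ::= ε: FIRST(ε) = {ε}, so it goes in M[Q, t] for t ∈ {}; since ε ∈ FIRST, also for every t ∈ FOLLOW(Q) = {$, a}.
None of these place a production in M[Q, c].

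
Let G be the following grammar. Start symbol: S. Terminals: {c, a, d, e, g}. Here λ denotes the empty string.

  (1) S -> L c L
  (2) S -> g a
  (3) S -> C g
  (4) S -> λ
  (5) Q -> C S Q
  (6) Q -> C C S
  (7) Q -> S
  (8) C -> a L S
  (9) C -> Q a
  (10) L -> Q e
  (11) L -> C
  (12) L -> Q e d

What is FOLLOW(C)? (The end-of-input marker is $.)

{$, a, c, e, g}

FIRST(S) = {λ, a, e, g}  (via L c L, C g)
FIRST(Q) = {λ, a, e, g}  (via C S Q, C C S, S)
FIRST(C) = {a, e, g}  (via Q a)
FIRST(L) = {a, e, g}  (via Q e, C, Q e d)
FOLLOW(S) includes $ since S is the start symbol.
FOLLOW(Q): in Q->C S Q, the suffix after Q is empty (adds nothing new); in C->Q a, Q is followed by a with FIRST {a}; in L->Q e, Q is followed by e with FIRST {e}; in L->Q e d, Q is followed by e d with FIRST {e}. Thus FOLLOW(Q) = {a, e}.
FOLLOW(S): in Q->C S Q, S is followed by Q with FIRST {λ, a, e, g}; in Q->C S Q, the suffix after S is nullable, so FOLLOW(S) ⊇ FOLLOW(Q) = {a, e}; in Q->C C S, the suffix after S is empty, so FOLLOW(S) ⊇ FOLLOW(Q) = {a, e}; in Q->S, the suffix after S is empty, so FOLLOW(S) ⊇ FOLLOW(Q) = {a, e}; in C->a L S, the suffix after S is empty, so FOLLOW(S) ⊇ FOLLOW(C) = {$, a, c, e, g}. Thus FOLLOW(S) = {$, a, c, e, g}.
FOLLOW(C): in S->C g, C is followed by g with FIRST {g}; in Q->C S Q, C is followed by S Q with FIRST {λ, a, e, g}; in Q->C S Q, the suffix after C is nullable, so FOLLOW(C) ⊇ FOLLOW(Q) = {a, e}; in Q->C C S (occurrence 1), C is followed by C S with FIRST {a, e, g}; in Q->C C S (occurrence 2), C is followed by S with FIRST {λ, a, e, g}; in Q->C C S (occurrence 2), the suffix after C is nullable, so FOLLOW(C) ⊇ FOLLOW(Q) = {a, e}; in L->C, the suffix after C is empty, so FOLLOW(C) ⊇ FOLLOW(L) = {$, a, c, e, g}. Thus FOLLOW(C) = {$, a, c, e, g}.
FOLLOW(L): in S->L c L (occurrence 1), L is followed by c L with FIRST {c}; in S->L c L (occurrence 2), the suffix after L is empty, so FOLLOW(L) ⊇ FOLLOW(S) = {$, a, c, e, g}; in C->a L S, L is followed by S with FIRST {λ, a, e, g}; in C->a L S, the suffix after L is nullable, so FOLLOW(L) ⊇ FOLLOW(C) = {$, a, c, e, g}. Thus FOLLOW(L) = {$, a, c, e, g}.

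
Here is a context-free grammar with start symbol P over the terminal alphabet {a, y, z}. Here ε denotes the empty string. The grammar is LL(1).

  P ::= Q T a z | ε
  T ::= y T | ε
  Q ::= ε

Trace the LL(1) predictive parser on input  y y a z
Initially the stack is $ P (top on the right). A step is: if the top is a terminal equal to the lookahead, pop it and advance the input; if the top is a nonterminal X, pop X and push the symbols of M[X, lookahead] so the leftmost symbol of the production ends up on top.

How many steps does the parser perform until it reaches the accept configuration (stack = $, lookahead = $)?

9

step 1: stack=$ P  input=y y a z $  — expand P ::= Q T a z
step 2: stack=$ z a T Q  input=y y a z $  — expand Q ::= ε
step 3: stack=$ z a T  input=y y a z $  — expand T ::= y T
step 4: stack=$ z a T y  input=y y a z $  — match y
step 5: stack=$ z a T  input=y a z $  — expand T ::= y T
step 6: stack=$ z a T y  input=y a z $  — match y
step 7: stack=$ z a T  input=a z $  — expand T ::= ε
step 8: stack=$ z a  input=a z $  — match a
step 9: stack=$ z  input=z $  — match z
Accept reached after 9 steps.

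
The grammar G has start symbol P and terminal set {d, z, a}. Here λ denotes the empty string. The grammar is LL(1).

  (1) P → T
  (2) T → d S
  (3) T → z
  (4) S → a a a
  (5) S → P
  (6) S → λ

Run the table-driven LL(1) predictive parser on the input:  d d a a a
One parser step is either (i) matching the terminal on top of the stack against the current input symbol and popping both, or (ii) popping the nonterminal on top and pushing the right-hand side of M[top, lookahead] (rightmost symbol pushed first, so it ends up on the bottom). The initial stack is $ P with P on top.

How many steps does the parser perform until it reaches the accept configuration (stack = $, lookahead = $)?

11

step 1: stack=$ P  input=d d a a a $  — expand P → T
step 2: stack=$ T  input=d d a a a $  — expand T → d S
step 3: stack=$ S d  input=d d a a a $  — match d
step 4: stack=$ S  input=d a a a $  — expand S → P
step 5: stack=$ P  input=d a a a $  — expand P → T
step 6: stack=$ T  input=d a a a $  — expand T → d S
step 7: stack=$ S d  input=d a a a $  — match d
step 8: stack=$ S  input=a a a $  — expand S → a a a
step 9: stack=$ a a a  input=a a a $  — match a
step 10: stack=$ a a  input=a a $  — match a
step 11: stack=$ a  input=a $  — match a
Accept reached after 11 steps.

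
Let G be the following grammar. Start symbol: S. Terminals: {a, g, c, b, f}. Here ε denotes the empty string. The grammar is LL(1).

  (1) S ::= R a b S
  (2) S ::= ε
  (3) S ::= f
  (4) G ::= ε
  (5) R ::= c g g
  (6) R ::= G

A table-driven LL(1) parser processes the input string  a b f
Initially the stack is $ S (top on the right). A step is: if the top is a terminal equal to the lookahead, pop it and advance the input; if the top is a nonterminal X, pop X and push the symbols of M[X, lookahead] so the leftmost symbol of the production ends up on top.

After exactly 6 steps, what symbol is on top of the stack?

step 1: stack=$ S  input=a b f $  — expand S ::= R a b S
step 2: stack=$ S b a R  input=a b f $  — expand R ::= G
step 3: stack=$ S b a G  input=a b f $  — expand G ::= ε
step 4: stack=$ S b a  input=a b f $  — match a
step 5: stack=$ S b  input=b f $  — match b
step 6: stack=$ S  input=f $  — expand S ::= f
Stack after step 6: $ f (top = f).

f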